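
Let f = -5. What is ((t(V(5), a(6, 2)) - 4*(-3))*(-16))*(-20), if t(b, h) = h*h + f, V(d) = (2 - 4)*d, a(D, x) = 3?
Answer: 5120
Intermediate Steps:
V(d) = -2*d
t(b, h) = -5 + h**2 (t(b, h) = h*h - 5 = h**2 - 5 = -5 + h**2)
((t(V(5), a(6, 2)) - 4*(-3))*(-16))*(-20) = (((-5 + 3**2) - 4*(-3))*(-16))*(-20) = (((-5 + 9) + 12)*(-16))*(-20) = ((4 + 12)*(-16))*(-20) = (16*(-16))*(-20) = -256*(-20) = 5120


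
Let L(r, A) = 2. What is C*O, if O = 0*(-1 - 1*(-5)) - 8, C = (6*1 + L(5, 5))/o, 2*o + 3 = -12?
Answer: 128/15 ≈ 8.5333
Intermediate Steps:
o = -15/2 (o = -3/2 + (1/2)*(-12) = -3/2 - 6 = -15/2 ≈ -7.5000)
C = -16/15 (C = (6*1 + 2)/(-15/2) = (6 + 2)*(-2/15) = 8*(-2/15) = -16/15 ≈ -1.0667)
O = -8 (O = 0*(-1 + 5) - 8 = 0*4 - 8 = 0 - 8 = -8)
C*O = -16/15*(-8) = 128/15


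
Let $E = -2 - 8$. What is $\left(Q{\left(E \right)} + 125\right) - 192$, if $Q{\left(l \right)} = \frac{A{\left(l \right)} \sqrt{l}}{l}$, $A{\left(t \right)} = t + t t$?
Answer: $-67 - 9 i \sqrt{10} \approx -67.0 - 28.461 i$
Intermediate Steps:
$E = -10$ ($E = -2 - 8 = -10$)
$A{\left(t \right)} = t + t^{2}$
$Q{\left(l \right)} = \sqrt{l} \left(1 + l\right)$ ($Q{\left(l \right)} = \frac{l \left(1 + l\right) \sqrt{l}}{l} = \frac{l^{\frac{3}{2}} \left(1 + l\right)}{l} = \sqrt{l} \left(1 + l\right)$)
$\left(Q{\left(E \right)} + 125\right) - 192 = \left(\sqrt{-10} \left(1 - 10\right) + 125\right) - 192 = \left(i \sqrt{10} \left(-9\right) + 125\right) - 192 = \left(- 9 i \sqrt{10} + 125\right) - 192 = \left(125 - 9 i \sqrt{10}\right) - 192 = -67 - 9 i \sqrt{10}$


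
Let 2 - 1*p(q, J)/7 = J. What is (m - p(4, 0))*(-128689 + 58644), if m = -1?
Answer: 1050675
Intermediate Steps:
p(q, J) = 14 - 7*J
(m - p(4, 0))*(-128689 + 58644) = (-1 - (14 - 7*0))*(-128689 + 58644) = (-1 - (14 + 0))*(-70045) = (-1 - 1*14)*(-70045) = (-1 - 14)*(-70045) = -15*(-70045) = 1050675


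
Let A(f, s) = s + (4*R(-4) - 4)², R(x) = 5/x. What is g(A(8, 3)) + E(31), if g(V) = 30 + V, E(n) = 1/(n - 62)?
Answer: 3533/31 ≈ 113.97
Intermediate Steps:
E(n) = 1/(-62 + n)
A(f, s) = 81 + s (A(f, s) = s + (4*(5/(-4)) - 4)² = s + (4*(5*(-¼)) - 4)² = s + (4*(-5/4) - 4)² = s + (-5 - 4)² = s + (-9)² = s + 81 = 81 + s)
g(A(8, 3)) + E(31) = (30 + (81 + 3)) + 1/(-62 + 31) = (30 + 84) + 1/(-31) = 114 - 1/31 = 3533/31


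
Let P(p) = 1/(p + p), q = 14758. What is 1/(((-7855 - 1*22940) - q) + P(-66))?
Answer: -132/6012997 ≈ -2.1952e-5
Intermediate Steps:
P(p) = 1/(2*p)
1/(((-7855 - 1*22940) - q) + P(-66)) = 1/(((-7855 - 1*22940) - 1*14758) + (½)/(-66)) = 1/(((-7855 - 22940) - 14758) + (½)*(-1/66)) = 1/((-30795 - 14758) - 1/132) = 1/(-45553 - 1/132) = 1/(-6012997/132) = -132/6012997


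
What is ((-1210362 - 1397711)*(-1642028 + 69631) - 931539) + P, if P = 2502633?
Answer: 4100927732075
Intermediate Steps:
((-1210362 - 1397711)*(-1642028 + 69631) - 931539) + P = ((-1210362 - 1397711)*(-1642028 + 69631) - 931539) + 2502633 = (-2608073*(-1572397) - 931539) + 2502633 = (4100926160981 - 931539) + 2502633 = 4100925229442 + 2502633 = 4100927732075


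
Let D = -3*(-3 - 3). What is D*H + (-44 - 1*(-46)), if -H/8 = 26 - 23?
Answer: -430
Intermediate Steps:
H = -24 (H = -8*(26 - 23) = -8*3 = -24)
D = 18 (D = -3*(-6) = 18)
D*H + (-44 - 1*(-46)) = 18*(-24) + (-44 - 1*(-46)) = -432 + (-44 + 46) = -432 + 2 = -430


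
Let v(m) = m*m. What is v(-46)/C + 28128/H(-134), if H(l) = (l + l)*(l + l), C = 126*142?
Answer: 10238215/20079297 ≈ 0.50989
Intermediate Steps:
C = 17892
v(m) = m**2
H(l) = 4*l**2 (H(l) = (2*l)*(2*l) = 4*l**2)
v(-46)/C + 28128/H(-134) = (-46)**2/17892 + 28128/((4*(-134)**2)) = 2116*(1/17892) + 28128/((4*17956)) = 529/4473 + 28128/71824 = 529/4473 + 28128*(1/71824) = 529/4473 + 1758/4489 = 10238215/20079297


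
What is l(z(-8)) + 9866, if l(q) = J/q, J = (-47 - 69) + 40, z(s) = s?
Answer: 19751/2 ≈ 9875.5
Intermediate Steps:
J = -76 (J = -116 + 40 = -76)
l(q) = -76/q
l(z(-8)) + 9866 = -76/(-8) + 9866 = -76*(-1/8) + 9866 = 19/2 + 9866 = 19751/2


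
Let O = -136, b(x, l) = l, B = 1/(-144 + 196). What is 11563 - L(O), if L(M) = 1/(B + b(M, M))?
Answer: 81762025/7071 ≈ 11563.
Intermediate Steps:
B = 1/52 ≈ 0.019231
L(M) = 1/(1/52 + M)
11563 - L(O) = 11563 - 52/(1 + 52*(-136)) = 11563 - 52/(1 - 7072) = 11563 - 52/(-7071) = 11563 - 52*(-1)/7071 = 11563 - 1*(-52/7071) = 11563 + 52/7071 = 81762025/7071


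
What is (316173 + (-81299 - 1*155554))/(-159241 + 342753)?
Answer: 9915/22939 ≈ 0.43223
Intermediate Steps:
(316173 + (-81299 - 1*155554))/(-159241 + 342753) = (316173 + (-81299 - 155554))/183512 = (316173 - 236853)*(1/183512) = 79320*(1/183512) = 9915/22939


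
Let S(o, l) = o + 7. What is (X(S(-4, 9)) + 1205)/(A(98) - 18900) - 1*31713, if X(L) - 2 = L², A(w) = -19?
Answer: -599979463/18919 ≈ -31713.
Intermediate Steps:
S(o, l) = 7 + o
X(L) = 2 + L²
(X(S(-4, 9)) + 1205)/(A(98) - 18900) - 1*31713 = ((2 + (7 - 4)²) + 1205)/(-19 - 18900) - 1*31713 = ((2 + 3²) + 1205)/(-18919) - 31713 = ((2 + 9) + 1205)*(-1/18919) - 31713 = (11 + 1205)*(-1/18919) - 31713 = 1216*(-1/18919) - 31713 = -1216/18919 - 31713 = -599979463/18919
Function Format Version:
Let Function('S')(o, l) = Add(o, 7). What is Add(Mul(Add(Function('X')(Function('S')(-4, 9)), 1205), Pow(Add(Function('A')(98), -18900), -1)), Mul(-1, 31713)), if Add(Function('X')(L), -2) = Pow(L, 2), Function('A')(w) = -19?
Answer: Rational(-599979463, 18919) ≈ -31713.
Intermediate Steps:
Function('S')(o, l) = Add(7, o)
Function('X')(L) = Add(2, Pow(L, 2))
Add(Mul(Add(Function('X')(Function('S')(-4, 9)), 1205), Pow(Add(Function('A')(98), -18900), -1)), Mul(-1, 31713)) = Add(Mul(Add(Add(2, Pow(Add(7, -4), 2)), 1205), Pow(Add(-19, -18900), -1)), Mul(-1, 31713)) = Add(Mul(Add(Add(2, Pow(3, 2)), 1205), Pow(-18919, -1)), -31713) = Add(Mul(Add(Add(2, 9), 1205), Rational(-1, 18919)), -31713) = Add(Mul(Add(11, 1205), Rational(-1, 18919)), -31713) = Add(Mul(1216, Rational(-1, 18919)), -31713) = Add(Rational(-1216, 18919), -31713) = Rational(-599979463, 18919)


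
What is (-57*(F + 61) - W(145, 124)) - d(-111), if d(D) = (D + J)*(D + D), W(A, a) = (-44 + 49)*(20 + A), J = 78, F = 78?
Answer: -16074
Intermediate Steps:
W(A, a) = 100 + 5*A (W(A, a) = 5*(20 + A) = 100 + 5*A)
d(D) = 2*D*(78 + D) (d(D) = (D + 78)*(D + D) = (78 + D)*(2*D) = 2*D*(78 + D))
(-57*(F + 61) - W(145, 124)) - d(-111) = (-57*(78 + 61) - (100 + 5*145)) - 2*(-111)*(78 - 111) = (-57*139 - (100 + 725)) - 2*(-111)*(-33) = (-7923 - 1*825) - 1*7326 = (-7923 - 825) - 7326 = -8748 - 7326 = -16074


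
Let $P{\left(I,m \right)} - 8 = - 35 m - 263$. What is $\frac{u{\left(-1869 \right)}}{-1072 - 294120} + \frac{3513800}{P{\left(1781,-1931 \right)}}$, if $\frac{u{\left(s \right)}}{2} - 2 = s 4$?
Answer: $\frac{25956302461}{496881934} \approx 52.238$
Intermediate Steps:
$P{\left(I,m \right)} = -255 - 35 m$ ($P{\left(I,m \right)} = 8 - \left(263 + 35 m\right) = -255 - 35 m$)
$u{\left(s \right)} = 4 + 8 s$ ($u{\left(s \right)} = 4 + 2 s 4 = 4 + 2 \cdot 4 s = 4 + 8 s$)
$\frac{u{\left(-1869 \right)}}{-1072 - 294120} + \frac{3513800}{P{\left(1781,-1931 \right)}} = \frac{4 + 8 \left(-1869\right)}{-1072 - 294120} + \frac{3513800}{-255 - -67585} = \frac{4 - 14952}{-1072 - 294120} + \frac{3513800}{-255 + 67585} = - \frac{14948}{-295192} + \frac{3513800}{67330} = \left(-14948\right) \left(- \frac{1}{295192}\right) + 3513800 \cdot \frac{1}{67330} = \frac{3737}{73798} + \frac{351380}{6733} = \frac{25956302461}{496881934}$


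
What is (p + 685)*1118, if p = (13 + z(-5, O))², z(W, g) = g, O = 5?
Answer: 1128062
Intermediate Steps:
p = 324 (p = (13 + 5)² = 18² = 324)
(p + 685)*1118 = (324 + 685)*1118 = 1009*1118 = 1128062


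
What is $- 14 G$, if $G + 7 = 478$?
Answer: $-6594$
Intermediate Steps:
$G = 471$ ($G = -7 + 478 = 471$)
$- 14 G = \left(-14\right) 471 = -6594$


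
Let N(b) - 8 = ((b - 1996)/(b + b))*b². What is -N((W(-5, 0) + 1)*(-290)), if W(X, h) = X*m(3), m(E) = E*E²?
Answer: -716267528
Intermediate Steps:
m(E) = E³
W(X, h) = 27*X (W(X, h) = X*3³ = X*27 = 27*X)
N(b) = 8 + b*(-1996 + b)/2 (N(b) = 8 + ((b - 1996)/(b + b))*b² = 8 + ((-1996 + b)/((2*b)))*b² = 8 + ((-1996 + b)*(1/(2*b)))*b² = 8 + ((-1996 + b)/(2*b))*b² = 8 + b*(-1996 + b)/2)
-N((W(-5, 0) + 1)*(-290)) = -(8 + ((27*(-5) + 1)*(-290))²/2 - 998*(27*(-5) + 1)*(-290)) = -(8 + ((-135 + 1)*(-290))²/2 - 998*(-135 + 1)*(-290)) = -(8 + (-134*(-290))²/2 - (-133732)*(-290)) = -(8 + (½)*38860² - 998*38860) = -(8 + (½)*1510099600 - 38782280) = -(8 + 755049800 - 38782280) = -1*716267528 = -716267528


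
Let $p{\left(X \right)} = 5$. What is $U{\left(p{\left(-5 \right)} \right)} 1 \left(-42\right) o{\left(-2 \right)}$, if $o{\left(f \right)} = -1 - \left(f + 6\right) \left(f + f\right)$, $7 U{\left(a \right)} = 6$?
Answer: $-540$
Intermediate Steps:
$U{\left(a \right)} = \frac{6}{7}$ ($U{\left(a \right)} = \frac{1}{7} \cdot 6 = \frac{6}{7}$)
$o{\left(f \right)} = -1 - 2 f \left(6 + f\right)$ ($o{\left(f \right)} = -1 - \left(6 + f\right) 2 f = -1 - 2 f \left(6 + f\right)$)
$U{\left(p{\left(-5 \right)} \right)} 1 \left(-42\right) o{\left(-2 \right)} = \frac{6}{7} \cdot 1 \left(-42\right) \left(-1 - -24 - 2 \left(-2\right)^{2}\right) = \frac{6}{7} \left(-42\right) \left(-1 + 24 - 8\right) = - 36 \left(-1 + 24 - 8\right) = \left(-36\right) 15 = -540$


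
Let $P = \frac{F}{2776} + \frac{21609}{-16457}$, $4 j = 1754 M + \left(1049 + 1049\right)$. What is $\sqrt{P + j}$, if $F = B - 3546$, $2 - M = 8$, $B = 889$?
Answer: $\frac{i \sqrt{22455019903387822}}{3263188} \approx 45.921 i$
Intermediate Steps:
$M = -6$ ($M = 2 - 8 = -6$)
$F = -2657$ ($F = 889 - 3546 = -2657$)
$j = - \frac{4213}{2}$ ($j = \frac{1754 \left(-6\right) + \left(1049 + 1049\right)}{4} = \frac{-10524 + 2098}{4} = \frac{1}{4} \left(-8426\right) = - \frac{4213}{2} \approx -2106.5$)
$P = - \frac{14816119}{6526376}$ ($P = - \frac{2657}{2776} + \frac{21609}{-16457} = \left(-2657\right) \frac{1}{2776} + 21609 \left(- \frac{1}{16457}\right) = - \frac{2657}{2776} - \frac{3087}{2351} = - \frac{14816119}{6526376} \approx -2.2702$)
$\sqrt{P + j} = \sqrt{- \frac{14816119}{6526376} - \frac{4213}{2}} = \sqrt{- \frac{13762627163}{6526376}} = \frac{i \sqrt{22455019903387822}}{3263188}$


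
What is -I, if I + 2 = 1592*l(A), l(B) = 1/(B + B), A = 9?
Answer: -778/9 ≈ -86.444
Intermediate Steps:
l(B) = 1/(2*B)
I = 778/9 (I = -2 + 1592*((1/2)/9) = -2 + 1592*((1/2)*(1/9)) = -2 + 1592*(1/18) = -2 + 796/9 = 778/9 ≈ 86.444)
-I = -1*778/9 = -778/9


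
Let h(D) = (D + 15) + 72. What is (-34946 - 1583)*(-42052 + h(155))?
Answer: 1527277490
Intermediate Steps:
h(D) = 87 + D (h(D) = (15 + D) + 72 = 87 + D)
(-34946 - 1583)*(-42052 + h(155)) = (-34946 - 1583)*(-42052 + (87 + 155)) = -36529*(-42052 + 242) = -36529*(-41810) = 1527277490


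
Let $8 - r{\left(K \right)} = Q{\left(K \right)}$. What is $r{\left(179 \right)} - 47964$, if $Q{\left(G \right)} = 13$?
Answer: $-47969$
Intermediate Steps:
$r{\left(K \right)} = -5$ ($r{\left(K \right)} = 8 - 13 = -5$)
$r{\left(179 \right)} - 47964 = -5 - 47964 = -47969$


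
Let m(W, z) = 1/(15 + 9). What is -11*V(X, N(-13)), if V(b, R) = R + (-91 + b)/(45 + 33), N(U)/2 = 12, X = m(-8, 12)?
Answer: -470195/1872 ≈ -251.17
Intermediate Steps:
m(W, z) = 1/24
X = 1/24 ≈ 0.041667
N(U) = 24 (N(U) = 2*12 = 24)
V(b, R) = -7/6 + R + b/78 (V(b, R) = R + (-91 + b)/78 = R + (-91 + b)*(1/78) = R + (-7/6 + b/78) = -7/6 + R + b/78)
-11*V(X, N(-13)) = -11*(-7/6 + 24 + (1/78)*(1/24)) = -11*(-7/6 + 24 + 1/1872) = -11*42745/1872 = -470195/1872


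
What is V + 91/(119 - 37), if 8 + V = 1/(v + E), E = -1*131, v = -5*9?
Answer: -49761/7216 ≈ -6.8959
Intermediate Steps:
v = -45
E = -131
V = -1409/176 (V = -8 + 1/(-45 - 131) = -8 + 1/(-176) = -8 - 1/176 = -1409/176 ≈ -8.0057)
V + 91/(119 - 37) = -1409/176 + 91/(119 - 37) = -1409/176 + 91/82 = -49761/7216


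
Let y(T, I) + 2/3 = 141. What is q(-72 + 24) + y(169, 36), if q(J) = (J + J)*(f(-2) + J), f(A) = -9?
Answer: 16837/3 ≈ 5612.3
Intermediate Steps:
y(T, I) = 421/3 (y(T, I) = -2/3 + 141 = 421/3)
q(J) = 2*J*(-9 + J) (q(J) = (J + J)*(-9 + J) = (2*J)*(-9 + J) = 2*J*(-9 + J))
q(-72 + 24) + y(169, 36) = 2*(-72 + 24)*(-9 + (-72 + 24)) + 421/3 = 2*(-48)*(-9 - 48) + 421/3 = 2*(-48)*(-57) + 421/3 = 5472 + 421/3 = 16837/3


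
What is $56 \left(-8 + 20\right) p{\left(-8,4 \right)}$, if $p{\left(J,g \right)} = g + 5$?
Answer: $6048$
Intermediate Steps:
$p{\left(J,g \right)} = 5 + g$
$56 \left(-8 + 20\right) p{\left(-8,4 \right)} = 56 \left(-8 + 20\right) \left(5 + 4\right) = 56 \cdot 12 \cdot 9 = 672 \cdot 9 = 6048$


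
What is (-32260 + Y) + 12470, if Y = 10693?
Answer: -9097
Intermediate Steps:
(-32260 + Y) + 12470 = (-32260 + 10693) + 12470 = -21567 + 12470 = -9097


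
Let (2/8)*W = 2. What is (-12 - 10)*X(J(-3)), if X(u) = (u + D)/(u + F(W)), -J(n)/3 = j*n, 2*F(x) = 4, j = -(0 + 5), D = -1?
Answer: -1012/43 ≈ -23.535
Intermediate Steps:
W = 8 (W = 4*2 = 8)
j = -5 (j = -1*5 = -5)
F(x) = 2 (F(x) = (½)*4 = 2)
J(n) = 15*n (J(n) = -(-15)*n = 15*n)
X(u) = (-1 + u)/(2 + u) (X(u) = (u - 1)/(u + 2) = (-1 + u)/(2 + u))
(-12 - 10)*X(J(-3)) = (-12 - 10)*((-1 + 15*(-3))/(2 + 15*(-3))) = -22*(-1 - 45)/(2 - 45) = -22*(-46)/(-43) = -(-22)*(-46)/43 = -22*46/43 = -1012/43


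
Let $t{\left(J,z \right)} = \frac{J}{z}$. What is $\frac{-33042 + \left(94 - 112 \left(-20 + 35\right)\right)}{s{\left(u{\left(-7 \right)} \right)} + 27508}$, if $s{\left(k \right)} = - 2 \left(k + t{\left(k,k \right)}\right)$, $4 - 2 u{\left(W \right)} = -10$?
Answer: $- \frac{8657}{6873} \approx -1.2596$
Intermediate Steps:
$u{\left(W \right)} = 7$ ($u{\left(W \right)} = 2 - -5 = 2 + 5 = 7$)
$s{\left(k \right)} = -2 - 2 k$ ($s{\left(k \right)} = - 2 \left(k + \frac{k}{k}\right) = - 2 \left(k + 1\right) = - 2 \left(1 + k\right) = -2 - 2 k$)
$\frac{-33042 + \left(94 - 112 \left(-20 + 35\right)\right)}{s{\left(u{\left(-7 \right)} \right)} + 27508} = \frac{-33042 + \left(94 - 112 \left(-20 + 35\right)\right)}{\left(-2 - 14\right) + 27508} = \frac{-33042 + \left(94 - 1680\right)}{\left(-2 - 14\right) + 27508} = \frac{-33042 + \left(94 - 1680\right)}{-16 + 27508} = \frac{-33042 - 1586}{27492} = \left(-34628\right) \frac{1}{27492} = - \frac{8657}{6873}$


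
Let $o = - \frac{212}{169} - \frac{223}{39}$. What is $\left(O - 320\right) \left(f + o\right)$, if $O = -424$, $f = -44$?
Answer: $\frac{6409064}{169} \approx 37923.0$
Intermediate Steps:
$o = - \frac{3535}{507}$ ($o = \left(-212\right) \frac{1}{169} - \frac{223}{39} = - \frac{212}{169} - \frac{223}{39} = - \frac{3535}{507} \approx -6.9724$)
$\left(O - 320\right) \left(f + o\right) = \left(-424 - 320\right) \left(-44 - \frac{3535}{507}\right) = \left(-744\right) \left(- \frac{25843}{507}\right) = \frac{6409064}{169}$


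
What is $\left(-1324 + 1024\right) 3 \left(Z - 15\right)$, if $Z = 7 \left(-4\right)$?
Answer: $38700$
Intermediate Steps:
$Z = -28$
$\left(-1324 + 1024\right) 3 \left(Z - 15\right) = \left(-1324 + 1024\right) 3 \left(-28 - 15\right) = - 300 \cdot 3 \left(-43\right) = \left(-300\right) \left(-129\right) = 38700$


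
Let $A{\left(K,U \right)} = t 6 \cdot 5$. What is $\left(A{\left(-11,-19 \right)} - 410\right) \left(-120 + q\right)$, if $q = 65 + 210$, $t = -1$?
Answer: $-68200$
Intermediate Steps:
$q = 275$
$A{\left(K,U \right)} = -30$ ($A{\left(K,U \right)} = \left(-1\right) 6 \cdot 5 = \left(-6\right) 5 = -30$)
$\left(A{\left(-11,-19 \right)} - 410\right) \left(-120 + q\right) = \left(-30 - 410\right) \left(-120 + 275\right) = \left(-440\right) 155 = -68200$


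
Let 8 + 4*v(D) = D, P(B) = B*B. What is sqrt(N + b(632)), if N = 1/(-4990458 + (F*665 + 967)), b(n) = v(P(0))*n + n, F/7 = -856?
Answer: I*sqrt(50898590935710483)/8974171 ≈ 25.14*I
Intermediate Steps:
F = -5992 (F = 7*(-856) = -5992)
P(B) = B**2
v(D) = -2 + D/4
b(n) = -n (b(n) = (-2 + (1/4)*0**2)*n + n = (-2 + (1/4)*0)*n + n = (-2 + 0)*n + n = -2*n + n = -n)
N = -1/8974171 (N = 1/(-4990458 + (-5992*665 + 967)) = 1/(-4990458 + (-3984680 + 967)) = 1/(-4990458 - 3983713) = 1/(-8974171) = -1/8974171 ≈ -1.1143e-7)
sqrt(N + b(632)) = sqrt(-1/8974171 - 1*632) = sqrt(-1/8974171 - 632) = sqrt(-5671676073/8974171) = I*sqrt(50898590935710483)/8974171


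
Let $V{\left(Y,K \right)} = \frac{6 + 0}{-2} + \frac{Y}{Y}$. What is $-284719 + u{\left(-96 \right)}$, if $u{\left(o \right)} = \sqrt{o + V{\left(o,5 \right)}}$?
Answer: $-284719 + 7 i \sqrt{2} \approx -2.8472 \cdot 10^{5} + 9.8995 i$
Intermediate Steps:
$V{\left(Y,K \right)} = -2$ ($V{\left(Y,K \right)} = 6 \left(- \frac{1}{2}\right) + 1 = -3 + 1 = -2$)
$u{\left(o \right)} = \sqrt{-2 + o}$ ($u{\left(o \right)} = \sqrt{o - 2} = \sqrt{-2 + o}$)
$-284719 + u{\left(-96 \right)} = -284719 + \sqrt{-2 - 96} = -284719 + \sqrt{-98} = -284719 + 7 i \sqrt{2}$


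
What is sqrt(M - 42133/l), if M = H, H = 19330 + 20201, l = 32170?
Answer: sqrt(40909628307290)/32170 ≈ 198.82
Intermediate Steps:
H = 39531
M = 39531
sqrt(M - 42133/l) = sqrt(39531 - 42133/32170) = sqrt(1271670137/32170) = sqrt(40909628307290)/32170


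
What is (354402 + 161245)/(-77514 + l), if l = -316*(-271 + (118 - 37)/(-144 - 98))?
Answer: 62393287/995560 ≈ 62.672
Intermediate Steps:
l = 10374754/121 (l = -316*(-271 + 81/(-242)) = -316*(-271 + 81*(-1/242)) = -316*(-271 - 81/242) = -316*(-65663/242) = 10374754/121 ≈ 85742.)
(354402 + 161245)/(-77514 + l) = (354402 + 161245)/(-77514 + 10374754/121) = 515647/(995560/121) = 515647*(121/995560) = 62393287/995560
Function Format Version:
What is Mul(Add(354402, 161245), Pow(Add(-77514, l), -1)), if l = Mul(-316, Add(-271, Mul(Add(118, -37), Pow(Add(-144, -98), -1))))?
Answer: Rational(62393287, 995560) ≈ 62.672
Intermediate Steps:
l = Rational(10374754, 121) (l = Mul(-316, Add(-271, Mul(81, Pow(-242, -1)))) = Mul(-316, Add(-271, Mul(81, Rational(-1, 242)))) = Mul(-316, Add(-271, Rational(-81, 242))) = Mul(-316, Rational(-65663, 242)) = Rational(10374754, 121) ≈ 85742.)
Mul(Add(354402, 161245), Pow(Add(-77514, l), -1)) = Mul(Add(354402, 161245), Pow(Add(-77514, Rational(10374754, 121)), -1)) = Mul(515647, Pow(Rational(995560, 121), -1)) = Mul(515647, Rational(121, 995560)) = Rational(62393287, 995560)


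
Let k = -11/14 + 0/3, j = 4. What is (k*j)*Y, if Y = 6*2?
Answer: -264/7 ≈ -37.714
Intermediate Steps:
k = -11/14 (k = -11*1/14 + 0*(1/3) = -11/14 + 0 = -11/14 ≈ -0.78571)
Y = 12
(k*j)*Y = -11/14*4*12 = -22/7*12 = -264/7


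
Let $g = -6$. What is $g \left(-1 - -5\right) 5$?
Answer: $-120$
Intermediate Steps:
$g \left(-1 - -5\right) 5 = - 6 \left(-1 - -5\right) 5 = - 6 \left(-1 + 5\right) 5 = \left(-6\right) 4 \cdot 5 = \left(-24\right) 5 = -120$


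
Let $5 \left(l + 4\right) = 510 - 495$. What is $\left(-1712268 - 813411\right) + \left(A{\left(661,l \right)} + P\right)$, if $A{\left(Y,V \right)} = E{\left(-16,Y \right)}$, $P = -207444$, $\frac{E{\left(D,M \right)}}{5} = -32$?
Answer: $-2733283$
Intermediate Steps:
$E{\left(D,M \right)} = -160$ ($E{\left(D,M \right)} = 5 \left(-32\right) = -160$)
$l = -1$ ($l = -4 + \frac{510 - 495}{5} = -4 + \frac{1}{5} \cdot 15 = -4 + 3 = -1$)
$A{\left(Y,V \right)} = -160$
$\left(-1712268 - 813411\right) + \left(A{\left(661,l \right)} + P\right) = \left(-1712268 - 813411\right) - 207604 = -2525679 - 207604 = -2733283$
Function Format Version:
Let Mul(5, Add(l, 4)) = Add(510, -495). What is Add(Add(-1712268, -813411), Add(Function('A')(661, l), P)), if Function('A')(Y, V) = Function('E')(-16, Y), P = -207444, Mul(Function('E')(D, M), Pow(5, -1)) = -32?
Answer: -2733283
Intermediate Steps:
Function('E')(D, M) = -160 (Function('E')(D, M) = Mul(5, -32) = -160)
l = -1 (l = Add(-4, Mul(Rational(1, 5), Add(510, -495))) = Add(-4, Mul(Rational(1, 5), 15)) = Add(-4, 3) = -1)
Function('A')(Y, V) = -160
Add(Add(-1712268, -813411), Add(Function('A')(661, l), P)) = Add(Add(-1712268, -813411), Add(-160, -207444)) = Add(-2525679, -207604) = -2733283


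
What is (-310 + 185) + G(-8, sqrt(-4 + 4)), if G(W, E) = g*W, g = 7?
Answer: -181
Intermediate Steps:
G(W, E) = 7*W
(-310 + 185) + G(-8, sqrt(-4 + 4)) = (-310 + 185) + 7*(-8) = -125 - 56 = -181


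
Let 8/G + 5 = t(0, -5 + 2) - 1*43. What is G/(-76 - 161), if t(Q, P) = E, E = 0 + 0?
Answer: 1/1422 ≈ 0.00070324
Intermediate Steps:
E = 0
t(Q, P) = 0
G = -⅙ (G = 8/(-5 + (0 - 1*43)) = 8/(-5 + (0 - 43)) = 8/(-5 - 43) = 8/(-48) = 8*(-1/48) = -⅙ ≈ -0.16667)
G/(-76 - 161) = -1/(6*(-76 - 161)) = -⅙/(-237) = -⅙*(-1/237) = 1/1422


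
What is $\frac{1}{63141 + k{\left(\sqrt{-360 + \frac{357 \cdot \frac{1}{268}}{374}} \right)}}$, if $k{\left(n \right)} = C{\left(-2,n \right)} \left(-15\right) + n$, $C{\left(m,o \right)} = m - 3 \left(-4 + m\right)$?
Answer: $\frac{4262808}{268134910405} - \frac{2 i \sqrt{3128622486}}{23327737205235} \approx 1.5898 \cdot 10^{-5} - 4.7955 \cdot 10^{-9} i$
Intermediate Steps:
$C{\left(m,o \right)} = 12 - 2 m$ ($C{\left(m,o \right)} = m - \left(-12 + 3 m\right) = 12 - 2 m$)
$k{\left(n \right)} = -240 + n$ ($k{\left(n \right)} = \left(12 - -4\right) \left(-15\right) + n = \left(12 + 4\right) \left(-15\right) + n = 16 \left(-15\right) + n = -240 + n$)
$\frac{1}{63141 + k{\left(\sqrt{-360 + \frac{357 \cdot \frac{1}{268}}{374}} \right)}} = \frac{1}{63141 - \left(240 - \sqrt{-360 + \frac{357 \cdot \frac{1}{268}}{374}}\right)} = \frac{1}{63141 - \left(240 - \sqrt{-360 + 357 \cdot \frac{1}{268} \cdot \frac{1}{374}}\right)} = \frac{1}{63141 - \left(240 - \sqrt{-360 + \frac{357}{268} \cdot \frac{1}{374}}\right)} = \frac{1}{63141 - \left(240 - \sqrt{-360 + \frac{21}{5896}}\right)} = \frac{1}{63141 - \left(240 - \sqrt{- \frac{2122539}{5896}}\right)} = \frac{1}{63141 - \left(240 - \frac{i \sqrt{3128622486}}{2948}\right)} = \frac{1}{62901 + \frac{i \sqrt{3128622486}}{2948}}$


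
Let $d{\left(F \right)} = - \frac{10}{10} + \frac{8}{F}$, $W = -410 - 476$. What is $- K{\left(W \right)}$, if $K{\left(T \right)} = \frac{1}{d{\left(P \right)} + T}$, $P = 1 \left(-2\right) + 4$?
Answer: $\frac{1}{883} \approx 0.0011325$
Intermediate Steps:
$W = -886$
$P = 2$ ($P = -2 + 4 = 2$)
$d{\left(F \right)} = -1 + \frac{8}{F}$ ($d{\left(F \right)} = \left(-10\right) \frac{1}{10} + \frac{8}{F} = -1 + \frac{8}{F}$)
$K{\left(T \right)} = \frac{1}{3 + T}$ ($K{\left(T \right)} = \frac{1}{\frac{8 - 2}{2} + T} = \frac{1}{\frac{1}{2} \cdot 6 + T} = \frac{1}{3 + T}$)
$- K{\left(W \right)} = - \frac{1}{3 - 886} = - \frac{1}{-883} = \left(-1\right) \left(- \frac{1}{883}\right) = \frac{1}{883}$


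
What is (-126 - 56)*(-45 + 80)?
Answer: -6370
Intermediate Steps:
(-126 - 56)*(-45 + 80) = -182*35 = -6370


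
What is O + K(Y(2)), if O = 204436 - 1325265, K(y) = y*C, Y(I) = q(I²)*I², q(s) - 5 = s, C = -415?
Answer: -1135769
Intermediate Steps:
q(s) = 5 + s
Y(I) = I²*(5 + I²) (Y(I) = (5 + I²)*I² = I²*(5 + I²))
K(y) = -415*y (K(y) = y*(-415) = -415*y)
O = -1120829
O + K(Y(2)) = -1120829 - 415*2²*(5 + 2²) = -1120829 - 1660*(5 + 4) = -1120829 - 1660*9 = -1120829 - 415*36 = -1120829 - 14940 = -1135769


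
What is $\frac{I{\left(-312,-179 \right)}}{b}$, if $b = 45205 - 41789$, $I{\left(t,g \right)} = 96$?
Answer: $\frac{12}{427} \approx 0.028103$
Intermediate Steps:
$b = 3416$
$\frac{I{\left(-312,-179 \right)}}{b} = \frac{96}{3416} = 96 \cdot \frac{1}{3416} = \frac{12}{427}$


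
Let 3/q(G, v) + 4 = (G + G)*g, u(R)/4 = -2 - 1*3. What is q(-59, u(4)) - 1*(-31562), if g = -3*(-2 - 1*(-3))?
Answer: 11046703/350 ≈ 31562.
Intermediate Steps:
g = -3 (g = -3*(-2 + 3) = -3*1 = -3)
u(R) = -20 (u(R) = 4*(-2 - 1*3) = 4*(-2 - 3) = 4*(-5) = -20)
q(G, v) = 3/(-4 - 6*G) (q(G, v) = 3/(-4 + (G + G)*(-3)) = 3/(-4 + (2*G)*(-3)) = 3/(-4 - 6*G))
q(-59, u(4)) - 1*(-31562) = 3/(2*(-2 - 3*(-59))) - 1*(-31562) = 3/(2*(-2 + 177)) + 31562 = (3/2)/175 + 31562 = (3/2)*(1/175) + 31562 = 3/350 + 31562 = 11046703/350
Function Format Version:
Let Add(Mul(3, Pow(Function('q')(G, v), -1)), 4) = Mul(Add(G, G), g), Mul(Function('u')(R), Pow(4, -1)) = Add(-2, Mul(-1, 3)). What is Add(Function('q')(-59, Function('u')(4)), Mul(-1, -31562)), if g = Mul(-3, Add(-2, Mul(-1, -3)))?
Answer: Rational(11046703, 350) ≈ 31562.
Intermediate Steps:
g = -3 (g = Mul(-3, Add(-2, 3)) = Mul(-3, 1) = -3)
Function('u')(R) = -20 (Function('u')(R) = Mul(4, Add(-2, Mul(-1, 3))) = Mul(4, Add(-2, -3)) = Mul(4, -5) = -20)
Function('q')(G, v) = Mul(3, Pow(Add(-4, Mul(-6, G)), -1)) (Function('q')(G, v) = Mul(3, Pow(Add(-4, Mul(Add(G, G), -3)), -1)) = Mul(3, Pow(Add(-4, Mul(Mul(2, G), -3)), -1)) = Mul(3, Pow(Add(-4, Mul(-6, G)), -1)))
Add(Function('q')(-59, Function('u')(4)), Mul(-1, -31562)) = Add(Mul(Rational(3, 2), Pow(Add(-2, Mul(-3, -59)), -1)), Mul(-1, -31562)) = Add(Mul(Rational(3, 2), Pow(Add(-2, 177), -1)), 31562) = Add(Mul(Rational(3, 2), Pow(175, -1)), 31562) = Add(Mul(Rational(3, 2), Rational(1, 175)), 31562) = Add(Rational(3, 350), 31562) = Rational(11046703, 350)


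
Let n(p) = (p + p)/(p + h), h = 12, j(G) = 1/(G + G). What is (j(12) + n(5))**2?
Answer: 66049/166464 ≈ 0.39678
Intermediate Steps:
j(G) = 1/(2*G)
n(p) = 2*p/(12 + p) (n(p) = (p + p)/(p + 12) = (2*p)/(12 + p) = 2*p/(12 + p))
(j(12) + n(5))**2 = ((1/2)/12 + 2*5/(12 + 5))**2 = ((1/2)*(1/12) + 2*5/17)**2 = (1/24 + 2*5*(1/17))**2 = (1/24 + 10/17)**2 = (257/408)**2 = 66049/166464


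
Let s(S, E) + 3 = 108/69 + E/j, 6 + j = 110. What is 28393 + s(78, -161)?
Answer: 67908921/2392 ≈ 28390.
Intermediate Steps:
j = 104 (j = -6 + 110 = 104)
s(S, E) = -33/23 + E/104 (s(S, E) = -3 + (108/69 + E/104) = -3 + (108*(1/69) + E*(1/104)) = -3 + (36/23 + E/104) = -33/23 + E/104)
28393 + s(78, -161) = 28393 + (-33/23 + (1/104)*(-161)) = 28393 + (-33/23 - 161/104) = 28393 - 7135/2392 = 67908921/2392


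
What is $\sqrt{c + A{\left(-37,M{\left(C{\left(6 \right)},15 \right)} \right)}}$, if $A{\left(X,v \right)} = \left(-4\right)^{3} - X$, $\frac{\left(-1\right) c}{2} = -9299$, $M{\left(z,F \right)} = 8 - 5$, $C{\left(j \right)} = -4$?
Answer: $7 \sqrt{379} \approx 136.28$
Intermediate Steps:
$M{\left(z,F \right)} = 3$
$c = 18598$ ($c = \left(-2\right) \left(-9299\right) = 18598$)
$A{\left(X,v \right)} = -64 - X$
$\sqrt{c + A{\left(-37,M{\left(C{\left(6 \right)},15 \right)} \right)}} = \sqrt{18598 - 27} = \sqrt{18571} = 7 \sqrt{379}$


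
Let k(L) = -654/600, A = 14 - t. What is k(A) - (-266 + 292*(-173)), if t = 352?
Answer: 5078091/100 ≈ 50781.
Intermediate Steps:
A = -338 (A = 14 - 1*352 = 14 - 352 = -338)
k(L) = -109/100 (k(L) = -654*1/600 = -109/100)
k(A) - (-266 + 292*(-173)) = -109/100 - (-266 + 292*(-173)) = -109/100 - (-266 - 50516) = -109/100 - 1*(-50782) = -109/100 + 50782 = 5078091/100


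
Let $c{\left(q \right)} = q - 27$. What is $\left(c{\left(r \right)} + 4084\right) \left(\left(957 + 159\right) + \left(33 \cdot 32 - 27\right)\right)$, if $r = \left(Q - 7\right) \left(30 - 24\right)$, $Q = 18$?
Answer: $8843835$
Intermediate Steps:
$r = 66$ ($r = \left(18 - 7\right) \left(30 - 24\right) = 11 \cdot 6 = 66$)
$c{\left(q \right)} = -27 + q$
$\left(c{\left(r \right)} + 4084\right) \left(\left(957 + 159\right) + \left(33 \cdot 32 - 27\right)\right) = \left(\left(-27 + 66\right) + 4084\right) \left(\left(957 + 159\right) + \left(33 \cdot 32 - 27\right)\right) = \left(39 + 4084\right) \left(1116 + \left(1056 - 27\right)\right) = 4123 \left(1116 + 1029\right) = 4123 \cdot 2145 = 8843835$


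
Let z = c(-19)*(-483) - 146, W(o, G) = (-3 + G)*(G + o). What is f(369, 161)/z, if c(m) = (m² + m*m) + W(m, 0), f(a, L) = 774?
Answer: -774/376403 ≈ -0.0020563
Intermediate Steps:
c(m) = -3*m + 2*m² (c(m) = (m² + m*m) + (0² - 3*0 - 3*m + 0*m) = (m² + m²) + (0 + 0 - 3*m + 0) = 2*m² - 3*m = -3*m + 2*m²)
z = -376403 (z = -19*(-3 + 2*(-19))*(-483) - 146 = -19*(-3 - 38)*(-483) - 146 = -19*(-41)*(-483) - 146 = 779*(-483) - 146 = -376257 - 146 = -376403)
f(369, 161)/z = 774/(-376403) = 774*(-1/376403) = -774/376403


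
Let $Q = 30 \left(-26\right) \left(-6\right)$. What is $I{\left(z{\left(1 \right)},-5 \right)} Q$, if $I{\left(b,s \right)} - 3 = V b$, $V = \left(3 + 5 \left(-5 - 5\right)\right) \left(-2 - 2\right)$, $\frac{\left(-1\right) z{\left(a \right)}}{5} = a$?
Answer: $-4385160$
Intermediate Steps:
$z{\left(a \right)} = - 5 a$
$Q = 4680$ ($Q = \left(-780\right) \left(-6\right) = 4680$)
$V = 188$ ($V = \left(3 + 5 \left(-10\right)\right) \left(-4\right) = \left(3 - 50\right) \left(-4\right) = \left(-47\right) \left(-4\right) = 188$)
$I{\left(b,s \right)} = 3 + 188 b$
$I{\left(z{\left(1 \right)},-5 \right)} Q = \left(3 + 188 \left(\left(-5\right) 1\right)\right) 4680 = \left(3 + 188 \left(-5\right)\right) 4680 = \left(3 - 940\right) 4680 = \left(-937\right) 4680 = -4385160$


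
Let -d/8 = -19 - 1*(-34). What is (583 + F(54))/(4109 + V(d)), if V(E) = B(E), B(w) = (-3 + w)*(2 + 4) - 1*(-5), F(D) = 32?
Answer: 615/3376 ≈ 0.18217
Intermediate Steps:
d = -120 (d = -8*(-19 - 1*(-34)) = -8*(-19 + 34) = -8*15 = -120)
B(w) = -13 + 6*w (B(w) = (-3 + w)*6 + 5 = (-18 + 6*w) + 5 = -13 + 6*w)
V(E) = -13 + 6*E
(583 + F(54))/(4109 + V(d)) = (583 + 32)/(4109 + (-13 + 6*(-120))) = 615/(4109 + (-13 - 720)) = 615/(4109 - 733) = 615/3376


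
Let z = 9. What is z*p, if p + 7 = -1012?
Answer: -9171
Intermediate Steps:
p = -1019 (p = -7 - 1012 = -1019)
z*p = 9*(-1019) = -9171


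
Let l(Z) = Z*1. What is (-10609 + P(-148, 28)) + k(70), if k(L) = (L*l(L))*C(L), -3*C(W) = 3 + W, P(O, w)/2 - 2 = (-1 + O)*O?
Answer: -257203/3 ≈ -85734.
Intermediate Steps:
P(O, w) = 4 + 2*O*(-1 + O) (P(O, w) = 4 + 2*((-1 + O)*O) = 4 + 2*(O*(-1 + O)) = 4 + 2*O*(-1 + O))
l(Z) = Z
C(W) = -1 - W/3 (C(W) = -(3 + W)/3 = -1 - W/3)
k(L) = L²*(-1 - L/3) (k(L) = (L*L)*(-1 - L/3) = L²*(-1 - L/3))
(-10609 + P(-148, 28)) + k(70) = (-10609 + (4 - 2*(-148) + 2*(-148)²)) + (⅓)*70²*(-3 - 1*70) = (-10609 + (4 + 296 + 2*21904)) + (⅓)*4900*(-3 - 70) = (-10609 + (4 + 296 + 43808)) + (⅓)*4900*(-73) = (-10609 + 44108) - 357700/3 = 33499 - 357700/3 = -257203/3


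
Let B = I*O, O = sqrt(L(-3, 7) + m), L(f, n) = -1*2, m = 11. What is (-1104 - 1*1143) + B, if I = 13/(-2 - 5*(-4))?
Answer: -13469/6 ≈ -2244.8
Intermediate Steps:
L(f, n) = -2
I = 13/18 (I = 13/(-2 + 20) = 13/18 ≈ 0.72222)
O = 3 (O = sqrt(-2 + 11) = sqrt(9) = 3)
B = 13/6 (B = (13/18)*3 = 13/6 ≈ 2.1667)
(-1104 - 1*1143) + B = (-1104 - 1*1143) + 13/6 = (-1104 - 1143) + 13/6 = -2247 + 13/6 = -13469/6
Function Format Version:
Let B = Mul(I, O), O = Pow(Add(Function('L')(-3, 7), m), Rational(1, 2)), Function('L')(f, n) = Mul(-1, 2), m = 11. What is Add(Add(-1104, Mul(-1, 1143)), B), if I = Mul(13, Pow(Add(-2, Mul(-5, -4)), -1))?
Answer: Rational(-13469, 6) ≈ -2244.8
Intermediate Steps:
Function('L')(f, n) = -2
I = Rational(13, 18) (I = Mul(13, Pow(Add(-2, 20), -1)) = Mul(13, Pow(18, -1)) = Mul(13, Rational(1, 18)) = Rational(13, 18) ≈ 0.72222)
O = 3 (O = Pow(Add(-2, 11), Rational(1, 2)) = Pow(9, Rational(1, 2)) = 3)
B = Rational(13, 6) (B = Mul(Rational(13, 18), 3) = Rational(13, 6) ≈ 2.1667)
Add(Add(-1104, Mul(-1, 1143)), B) = Add(Add(-1104, Mul(-1, 1143)), Rational(13, 6)) = Add(Add(-1104, -1143), Rational(13, 6)) = Add(-2247, Rational(13, 6)) = Rational(-13469, 6)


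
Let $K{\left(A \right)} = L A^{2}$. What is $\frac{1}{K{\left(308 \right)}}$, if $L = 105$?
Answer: $\frac{1}{9960720} \approx 1.0039 \cdot 10^{-7}$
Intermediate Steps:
$K{\left(A \right)} = 105 A^{2}$
$\frac{1}{K{\left(308 \right)}} = \frac{1}{105 \cdot 308^{2}} = \frac{1}{105 \cdot 94864} = \frac{1}{9960720}$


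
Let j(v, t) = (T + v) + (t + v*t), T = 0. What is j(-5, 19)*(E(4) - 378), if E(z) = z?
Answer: 30294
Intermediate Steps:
j(v, t) = t + v + t*v (j(v, t) = (0 + v) + (t + v*t) = v + (t + t*v) = t + v + t*v)
j(-5, 19)*(E(4) - 378) = (19 - 5 + 19*(-5))*(4 - 378) = (19 - 5 - 95)*(-374) = -81*(-374) = 30294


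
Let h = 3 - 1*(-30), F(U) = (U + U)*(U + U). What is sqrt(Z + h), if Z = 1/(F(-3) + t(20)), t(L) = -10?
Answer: sqrt(22334)/26 ≈ 5.7479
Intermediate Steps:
F(U) = 4*U**2 (F(U) = (2*U)*(2*U) = 4*U**2)
h = 33 (h = 3 + 30 = 33)
Z = 1/26 (Z = 1/(4*(-3)**2 - 10) = 1/(4*9 - 10) = 1/(36 - 10) = 1/26 ≈ 0.038462)
sqrt(Z + h) = sqrt(1/26 + 33) = sqrt(859/26) = sqrt(22334)/26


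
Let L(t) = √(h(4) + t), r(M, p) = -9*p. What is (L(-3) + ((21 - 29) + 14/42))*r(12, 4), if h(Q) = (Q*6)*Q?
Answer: 276 - 36*√93 ≈ -71.171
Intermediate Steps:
h(Q) = 6*Q² (h(Q) = (6*Q)*Q = 6*Q²)
L(t) = √(96 + t) (L(t) = √(6*4² + t) = √(6*16 + t) = √(96 + t))
(L(-3) + ((21 - 29) + 14/42))*r(12, 4) = (√(96 - 3) + ((21 - 29) + 14/42))*(-9*4) = (√93 + (-8 + 14*(1/42)))*(-36) = (√93 + (-8 + ⅓))*(-36) = (√93 - 23/3)*(-36) = (-23/3 + √93)*(-36) = 276 - 36*√93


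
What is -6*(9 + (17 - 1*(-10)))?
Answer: -216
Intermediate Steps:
-6*(9 + (17 - 1*(-10))) = -6*(9 + (17 + 10)) = -6*(9 + 27) = -6*36 = -216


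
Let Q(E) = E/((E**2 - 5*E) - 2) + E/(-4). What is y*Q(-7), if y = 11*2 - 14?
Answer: 546/41 ≈ 13.317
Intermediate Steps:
Q(E) = -E/4 + E/(-2 + E**2 - 5*E) (Q(E) = E/(-2 + E**2 - 5*E) + E*(-1/4) = E/(-2 + E**2 - 5*E) - E/4 = -E/4 + E/(-2 + E**2 - 5*E))
y = 8 (y = 22 - 14 = 8)
y*Q(-7) = 8*((1/4)*(-7)*(6 - 1*(-7)**2 + 5*(-7))/(-2 + (-7)**2 - 5*(-7))) = 8*((1/4)*(-7)*(6 - 1*49 - 35)/(-2 + 49 + 35)) = 8*((1/4)*(-7)*(6 - 49 - 35)/82) = 8*((1/4)*(-7)*(1/82)*(-78)) = 8*(273/164) = 546/41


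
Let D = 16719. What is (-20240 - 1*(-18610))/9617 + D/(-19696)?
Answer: -1183381/1162064 ≈ -1.0183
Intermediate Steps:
(-20240 - 1*(-18610))/9617 + D/(-19696) = (-20240 - 1*(-18610))/9617 + 16719/(-19696) = (-20240 + 18610)*(1/9617) + 16719*(-1/19696) = -1630*1/9617 - 16719/19696 = -10/59 - 16719/19696 = -1183381/1162064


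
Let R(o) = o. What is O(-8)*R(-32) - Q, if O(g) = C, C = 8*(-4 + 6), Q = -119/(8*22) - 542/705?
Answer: -63349673/124080 ≈ -510.56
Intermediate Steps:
Q = -179287/124080 (Q = -119/176 - 542*1/705 = -119*1/176 - 542/705 = -119/176 - 542/705 = -179287/124080 ≈ -1.4449)
C = 16 (C = 8*2 = 16)
O(g) = 16
O(-8)*R(-32) - Q = 16*(-32) - 1*(-179287/124080) = -512 + 179287/124080 = -63349673/124080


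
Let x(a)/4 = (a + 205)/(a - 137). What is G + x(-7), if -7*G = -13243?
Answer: 26409/14 ≈ 1886.4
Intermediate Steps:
G = 13243/7 (G = -1/7*(-13243) = 13243/7 ≈ 1891.9)
x(a) = 4*(205 + a)/(-137 + a) (x(a) = 4*((a + 205)/(a - 137)) = 4*((205 + a)/(-137 + a)) = 4*(205 + a)/(-137 + a))
G + x(-7) = 13243/7 + 4*(205 - 7)/(-137 - 7) = 13243/7 + 4*198/(-144) = 13243/7 + 4*(-1/144)*198 = 13243/7 - 11/2 = 26409/14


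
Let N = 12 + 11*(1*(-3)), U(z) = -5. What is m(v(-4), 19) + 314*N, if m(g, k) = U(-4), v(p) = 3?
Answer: -6599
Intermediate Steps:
m(g, k) = -5
N = -21 (N = 12 + 11*(-3) = 12 - 33 = -21)
m(v(-4), 19) + 314*N = -5 + 314*(-21) = -5 - 6594 = -6599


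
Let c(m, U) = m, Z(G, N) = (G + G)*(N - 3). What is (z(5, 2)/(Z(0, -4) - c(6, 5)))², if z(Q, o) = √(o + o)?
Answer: ⅑ ≈ 0.11111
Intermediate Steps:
Z(G, N) = 2*G*(-3 + N) (Z(G, N) = (2*G)*(-3 + N) = 2*G*(-3 + N))
z(Q, o) = √2*√o (z(Q, o) = √(2*o) = √2*√o)
(z(5, 2)/(Z(0, -4) - c(6, 5)))² = ((√2*√2)/(2*0*(-3 - 4) - 1*6))² = (2/(2*0*(-7) - 6))² = (2/(0 - 6))² = (2/(-6))² = (-⅙*2)² = (-⅓)² = ⅑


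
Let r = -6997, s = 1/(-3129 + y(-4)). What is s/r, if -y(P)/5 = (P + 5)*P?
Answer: 1/21753673 ≈ 4.5969e-8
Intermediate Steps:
y(P) = -5*P*(5 + P) (y(P) = -5*(P + 5)*P = -5*(5 + P)*P = -5*P*(5 + P))
s = -1/3109 (s = 1/(-3129 - 5*(-4)*(5 - 4)) = 1/(-3129 - 5*(-4)*1) = 1/(-3129 + 20) = 1/(-3109) = -1/3109 ≈ -0.00032165)
s/r = -1/3109/(-6997) = -1/3109*(-1/6997) = 1/21753673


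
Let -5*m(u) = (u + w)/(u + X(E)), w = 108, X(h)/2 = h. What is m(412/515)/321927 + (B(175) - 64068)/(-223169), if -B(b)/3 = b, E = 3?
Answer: 103967582851/359220633315 ≈ 0.28943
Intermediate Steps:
B(b) = -3*b
X(h) = 2*h
m(u) = -(108 + u)/(5*(6 + u)) (m(u) = -(u + 108)/(5*(u + 2*3)) = -(108 + u)/(5*(u + 6)) = -(108 + u)/(5*(6 + u)))
m(412/515)/321927 + (B(175) - 64068)/(-223169) = ((-108 - 412/515)/(5*(6 + 412/515)))/321927 + (-3*175 - 64068)/(-223169) = ((-108 - 412/515)/(5*(6 + 412*(1/515))))*(1/321927) + (-525 - 64068)*(-1/223169) = ((-108 - 1*⅘)/(5*(6 + ⅘)))*(1/321927) - 64593*(-1/223169) = ((-108 - ⅘)/(5*(34/5)))*(1/321927) + 64593/223169 = ((⅕)*(5/34)*(-544/5))*(1/321927) + 64593/223169 = -16/5*1/321927 + 64593/223169 = -16/1609635 + 64593/223169 = 103967582851/359220633315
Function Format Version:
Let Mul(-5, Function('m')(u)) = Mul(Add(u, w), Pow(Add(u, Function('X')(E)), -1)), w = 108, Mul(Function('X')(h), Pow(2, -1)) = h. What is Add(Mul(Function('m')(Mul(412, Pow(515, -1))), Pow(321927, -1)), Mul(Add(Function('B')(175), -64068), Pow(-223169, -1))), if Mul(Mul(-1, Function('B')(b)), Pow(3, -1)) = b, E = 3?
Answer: Rational(103967582851, 359220633315) ≈ 0.28943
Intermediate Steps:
Function('B')(b) = Mul(-3, b)
Function('X')(h) = Mul(2, h)
Function('m')(u) = Mul(Rational(-1, 5), Pow(Add(6, u), -1), Add(108, u)) (Function('m')(u) = Mul(Rational(-1, 5), Mul(Add(u, 108), Pow(Add(u, Mul(2, 3)), -1))) = Mul(Rational(-1, 5), Mul(Add(108, u), Pow(Add(u, 6), -1))) = Mul(Rational(-1, 5), Mul(Add(108, u), Pow(Add(6, u), -1))) = Mul(Rational(-1, 5), Mul(Pow(Add(6, u), -1), Add(108, u))) = Mul(Rational(-1, 5), Pow(Add(6, u), -1), Add(108, u)))
Add(Mul(Function('m')(Mul(412, Pow(515, -1))), Pow(321927, -1)), Mul(Add(Function('B')(175), -64068), Pow(-223169, -1))) = Add(Mul(Mul(Rational(1, 5), Pow(Add(6, Mul(412, Pow(515, -1))), -1), Add(-108, Mul(-1, Mul(412, Pow(515, -1))))), Pow(321927, -1)), Mul(Add(Mul(-3, 175), -64068), Pow(-223169, -1))) = Add(Mul(Mul(Rational(1, 5), Pow(Add(6, Mul(412, Rational(1, 515))), -1), Add(-108, Mul(-1, Mul(412, Rational(1, 515))))), Rational(1, 321927)), Mul(Add(-525, -64068), Rational(-1, 223169))) = Add(Mul(Mul(Rational(1, 5), Pow(Add(6, Rational(4, 5)), -1), Add(-108, Mul(-1, Rational(4, 5)))), Rational(1, 321927)), Mul(-64593, Rational(-1, 223169))) = Add(Mul(Mul(Rational(1, 5), Pow(Rational(34, 5), -1), Add(-108, Rational(-4, 5))), Rational(1, 321927)), Rational(64593, 223169)) = Add(Mul(Mul(Rational(1, 5), Rational(5, 34), Rational(-544, 5)), Rational(1, 321927)), Rational(64593, 223169)) = Add(Mul(Rational(-16, 5), Rational(1, 321927)), Rational(64593, 223169)) = Add(Rational(-16, 1609635), Rational(64593, 223169)) = Rational(103967582851, 359220633315)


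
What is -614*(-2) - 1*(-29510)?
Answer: 30738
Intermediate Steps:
-614*(-2) - 1*(-29510) = 1228 + 29510 = 30738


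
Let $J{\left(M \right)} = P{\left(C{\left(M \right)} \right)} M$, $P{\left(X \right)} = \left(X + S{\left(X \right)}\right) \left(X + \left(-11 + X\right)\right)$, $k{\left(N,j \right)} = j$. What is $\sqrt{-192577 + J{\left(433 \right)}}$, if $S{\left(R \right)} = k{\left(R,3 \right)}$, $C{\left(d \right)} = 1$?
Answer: $i \sqrt{208165} \approx 456.25 i$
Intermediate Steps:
$S{\left(R \right)} = 3$
$P{\left(X \right)} = \left(-11 + 2 X\right) \left(3 + X\right)$ ($P{\left(X \right)} = \left(X + 3\right) \left(X + \left(-11 + X\right)\right) = \left(3 + X\right) \left(-11 + 2 X\right) = \left(-11 + 2 X\right) \left(3 + X\right)$)
$J{\left(M \right)} = - 36 M$ ($J{\left(M \right)} = \left(-33 - 5 + 2 \cdot 1^{2}\right) M = \left(-33 - 5 + 2 \cdot 1\right) M = \left(-33 - 5 + 2\right) M = - 36 M$)
$\sqrt{-192577 + J{\left(433 \right)}} = \sqrt{-192577 - 15588} = \sqrt{-208165} = i \sqrt{208165}$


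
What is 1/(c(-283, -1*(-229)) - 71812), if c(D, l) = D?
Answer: -1/72095 ≈ -1.3871e-5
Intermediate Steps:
1/(c(-283, -1*(-229)) - 71812) = 1/(-283 - 71812) = 1/(-72095) = -1/72095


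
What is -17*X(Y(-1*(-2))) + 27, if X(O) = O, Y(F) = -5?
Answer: 112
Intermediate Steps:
-17*X(Y(-1*(-2))) + 27 = -17*(-5) + 27 = 85 + 27 = 112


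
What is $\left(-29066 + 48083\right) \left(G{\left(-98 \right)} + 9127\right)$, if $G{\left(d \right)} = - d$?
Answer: $175431825$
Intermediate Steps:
$\left(-29066 + 48083\right) \left(G{\left(-98 \right)} + 9127\right) = \left(-29066 + 48083\right) \left(\left(-1\right) \left(-98\right) + 9127\right) = 19017 \left(98 + 9127\right) = 19017 \cdot 9225 = 175431825$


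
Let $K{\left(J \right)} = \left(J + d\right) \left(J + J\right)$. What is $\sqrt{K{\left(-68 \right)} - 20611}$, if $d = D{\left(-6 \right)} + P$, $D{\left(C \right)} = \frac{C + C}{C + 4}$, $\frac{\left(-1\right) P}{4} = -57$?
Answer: $i \sqrt{43187} \approx 207.81 i$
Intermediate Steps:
$P = 228$ ($P = \left(-4\right) \left(-57\right) = 228$)
$D{\left(C \right)} = \frac{2 C}{4 + C}$
$d = 234$ ($d = 2 \left(-6\right) \frac{1}{4 - 6} + 228 = 2 \left(-6\right) \frac{1}{-2} + 228 = 2 \left(-6\right) \left(- \frac{1}{2}\right) + 228 = 6 + 228 = 234$)
$K{\left(J \right)} = 2 J \left(234 + J\right)$ ($K{\left(J \right)} = \left(J + 234\right) \left(J + J\right) = \left(234 + J\right) 2 J = 2 J \left(234 + J\right)$)
$\sqrt{K{\left(-68 \right)} - 20611} = \sqrt{2 \left(-68\right) \left(234 - 68\right) - 20611} = \sqrt{2 \left(-68\right) 166 - 20611} = \sqrt{-22576 - 20611} = \sqrt{-43187} = i \sqrt{43187}$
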